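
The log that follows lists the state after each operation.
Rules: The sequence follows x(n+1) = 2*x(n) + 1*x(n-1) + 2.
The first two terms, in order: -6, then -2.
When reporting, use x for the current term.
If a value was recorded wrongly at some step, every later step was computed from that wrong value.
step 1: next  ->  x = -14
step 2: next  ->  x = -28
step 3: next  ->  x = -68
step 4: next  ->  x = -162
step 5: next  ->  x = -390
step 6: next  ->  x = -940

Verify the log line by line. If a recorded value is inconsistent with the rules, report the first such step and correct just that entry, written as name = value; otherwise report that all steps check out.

Recomputing the run from the initial state:
step 1: x = -8
step 2: x = -16
step 3: x = -38
step 4: x = -90
step 5: x = -216
step 6: x = -520
The first disagreement with the log is at step 1, where the value should be x = -8.

step 1, x = -8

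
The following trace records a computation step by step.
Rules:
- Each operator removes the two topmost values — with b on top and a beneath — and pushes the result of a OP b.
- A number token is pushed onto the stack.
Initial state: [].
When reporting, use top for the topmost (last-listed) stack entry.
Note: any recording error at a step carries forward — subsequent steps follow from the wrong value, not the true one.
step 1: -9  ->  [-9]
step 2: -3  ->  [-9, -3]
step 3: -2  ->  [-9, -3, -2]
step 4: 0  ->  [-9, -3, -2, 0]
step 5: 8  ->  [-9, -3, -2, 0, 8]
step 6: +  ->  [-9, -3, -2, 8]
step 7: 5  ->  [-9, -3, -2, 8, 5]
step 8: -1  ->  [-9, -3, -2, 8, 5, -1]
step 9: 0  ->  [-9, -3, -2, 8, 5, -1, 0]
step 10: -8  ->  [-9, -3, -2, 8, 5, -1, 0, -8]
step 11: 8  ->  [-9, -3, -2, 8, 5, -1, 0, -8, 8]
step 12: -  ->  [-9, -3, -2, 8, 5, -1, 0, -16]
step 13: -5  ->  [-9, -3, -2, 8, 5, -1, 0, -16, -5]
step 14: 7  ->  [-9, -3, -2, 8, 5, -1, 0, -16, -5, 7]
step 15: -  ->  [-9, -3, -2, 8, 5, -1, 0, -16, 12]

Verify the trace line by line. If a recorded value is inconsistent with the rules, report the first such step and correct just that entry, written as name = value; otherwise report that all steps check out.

1. push -9: top = -9 (in agreement)
2. push -3: top = -3 (consistent with the trace)
3. push -2: top = -2 (exactly as logged)
4. push 0: top = 0 (no discrepancy)
5. push 8: top = 8 (checks out)
6. 0 + 8 = 8 (checks out)
7. push 5: top = 5 (checks out)
8. push -1: top = -1 (matches)
9. push 0: top = 0 (matches)
10. push -8: top = -8 (checks out)
11. push 8: top = 8 (verified)
12. -8 - 8 = -16 (agrees with the trace)
13. push -5: top = -5 (confirmed correct)
14. push 7: top = 7 (agrees with the trace)
15. -5 - 7 = -12 (the trace disagrees here)
The audit stops at step 15: the recorded entry is wrong and should be top = -12.

step 15, top = -12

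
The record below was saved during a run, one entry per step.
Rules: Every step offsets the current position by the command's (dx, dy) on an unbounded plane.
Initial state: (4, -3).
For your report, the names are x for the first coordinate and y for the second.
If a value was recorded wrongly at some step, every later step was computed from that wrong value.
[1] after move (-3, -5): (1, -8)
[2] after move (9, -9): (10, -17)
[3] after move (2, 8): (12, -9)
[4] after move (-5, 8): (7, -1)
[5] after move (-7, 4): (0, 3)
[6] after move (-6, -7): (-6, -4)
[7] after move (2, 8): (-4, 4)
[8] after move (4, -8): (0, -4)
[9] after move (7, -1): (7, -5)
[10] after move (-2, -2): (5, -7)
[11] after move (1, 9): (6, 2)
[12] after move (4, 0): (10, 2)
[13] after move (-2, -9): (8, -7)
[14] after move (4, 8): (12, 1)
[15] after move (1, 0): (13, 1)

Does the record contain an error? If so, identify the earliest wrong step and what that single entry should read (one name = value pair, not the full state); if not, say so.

no error

step 1: x = 4 + (-3) = 1, y = -3 + (-5) = -8 -> confirmed correct
step 2: x = 1 + (9) = 10, y = -8 + (-9) = -17 -> no discrepancy
step 3: x = 10 + (2) = 12, y = -17 + (8) = -9 -> in agreement
step 4: x = 12 + (-5) = 7, y = -9 + (8) = -1 -> exactly as logged
step 5: x = 7 + (-7) = 0, y = -1 + (4) = 3 -> consistent with the record
step 6: x = 0 + (-6) = -6, y = 3 + (-7) = -4 -> checks out
step 7: x = -6 + (2) = -4, y = -4 + (8) = 4 -> matches
step 8: x = -4 + (4) = 0, y = 4 + (-8) = -4 -> consistent with the record
step 9: x = 0 + (7) = 7, y = -4 + (-1) = -5 -> in agreement
step 10: x = 7 + (-2) = 5, y = -5 + (-2) = -7 -> same as recorded
step 11: x = 5 + (1) = 6, y = -7 + (9) = 2 -> matches
step 12: x = 6 + (4) = 10, y = 2 + (0) = 2 -> verified
step 13: x = 10 + (-2) = 8, y = 2 + (-9) = -7 -> no discrepancy
step 14: x = 8 + (4) = 12, y = -7 + (8) = 1 -> exactly as logged
step 15: x = 12 + (1) = 13, y = 1 + (0) = 1 -> agrees with the record
No step deviates from the rules.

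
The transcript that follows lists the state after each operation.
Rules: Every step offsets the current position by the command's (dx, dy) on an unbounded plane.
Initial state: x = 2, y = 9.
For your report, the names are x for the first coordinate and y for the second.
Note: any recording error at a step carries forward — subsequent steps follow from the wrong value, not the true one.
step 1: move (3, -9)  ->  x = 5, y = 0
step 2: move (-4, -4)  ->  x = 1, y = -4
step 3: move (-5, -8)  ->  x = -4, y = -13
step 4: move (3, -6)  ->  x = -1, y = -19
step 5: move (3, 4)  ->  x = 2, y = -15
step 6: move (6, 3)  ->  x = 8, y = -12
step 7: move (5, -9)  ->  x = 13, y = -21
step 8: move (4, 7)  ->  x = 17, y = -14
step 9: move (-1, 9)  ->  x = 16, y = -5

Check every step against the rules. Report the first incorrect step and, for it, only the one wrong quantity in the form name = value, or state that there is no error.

Recomputing the run from the initial state:
step 1: x = 5, y = 0
step 2: x = 1, y = -4
step 3: x = -4, y = -12
step 4: x = -1, y = -18
step 5: x = 2, y = -14
step 6: x = 8, y = -11
step 7: x = 13, y = -20
step 8: x = 17, y = -13
step 9: x = 16, y = -4
The first disagreement with the transcript is at step 3, where the value should be y = -12.

step 3, y = -12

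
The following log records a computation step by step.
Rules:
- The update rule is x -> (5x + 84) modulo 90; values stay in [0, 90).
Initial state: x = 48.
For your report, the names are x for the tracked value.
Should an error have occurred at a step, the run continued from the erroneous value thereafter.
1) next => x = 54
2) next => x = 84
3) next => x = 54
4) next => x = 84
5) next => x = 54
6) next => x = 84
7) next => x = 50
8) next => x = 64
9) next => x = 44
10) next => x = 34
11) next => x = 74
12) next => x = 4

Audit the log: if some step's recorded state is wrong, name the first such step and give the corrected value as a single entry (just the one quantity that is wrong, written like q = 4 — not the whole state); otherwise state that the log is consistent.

step 1: x = (5*48 + 84) mod 90 = 54 -> verified
step 2: x = (5*54 + 84) mod 90 = 84 -> verified
step 3: x = (5*84 + 84) mod 90 = 54 -> no discrepancy
step 4: x = (5*54 + 84) mod 90 = 84 -> agrees with the log
step 5: x = (5*84 + 84) mod 90 = 54 -> same as recorded
step 6: x = (5*54 + 84) mod 90 = 84 -> exactly as logged
step 7: x = (5*84 + 84) mod 90 = 54 -> a discrepancy with the log
So the first discrepancy is step 7, where the right value is x = 54.

step 7, x = 54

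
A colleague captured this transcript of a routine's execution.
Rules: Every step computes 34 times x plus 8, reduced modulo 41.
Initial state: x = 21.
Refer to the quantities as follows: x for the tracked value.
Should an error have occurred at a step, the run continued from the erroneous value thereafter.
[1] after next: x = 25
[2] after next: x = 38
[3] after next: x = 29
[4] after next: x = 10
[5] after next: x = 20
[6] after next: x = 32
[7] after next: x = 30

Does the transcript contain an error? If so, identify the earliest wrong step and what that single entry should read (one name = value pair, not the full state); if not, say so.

no error

Recomputing the run from the initial state:
step 1: x = 25
step 2: x = 38
step 3: x = 29
step 4: x = 10
step 5: x = 20
step 6: x = 32
step 7: x = 30
This matches the transcript at every step.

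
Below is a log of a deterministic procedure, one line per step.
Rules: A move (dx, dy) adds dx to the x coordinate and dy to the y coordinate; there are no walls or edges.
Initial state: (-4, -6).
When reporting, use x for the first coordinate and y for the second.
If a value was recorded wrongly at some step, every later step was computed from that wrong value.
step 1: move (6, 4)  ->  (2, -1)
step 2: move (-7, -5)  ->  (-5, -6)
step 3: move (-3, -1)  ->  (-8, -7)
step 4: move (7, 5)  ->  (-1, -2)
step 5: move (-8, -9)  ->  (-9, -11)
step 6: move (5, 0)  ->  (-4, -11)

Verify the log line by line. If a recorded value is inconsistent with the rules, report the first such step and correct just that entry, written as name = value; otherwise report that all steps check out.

step 1, y = -2

step 1: x = -4 + (6) = 2, y = -6 + (4) = -2 -> the log has a different value
Conclusion: step 1 carries the first error; the entry should be y = -2.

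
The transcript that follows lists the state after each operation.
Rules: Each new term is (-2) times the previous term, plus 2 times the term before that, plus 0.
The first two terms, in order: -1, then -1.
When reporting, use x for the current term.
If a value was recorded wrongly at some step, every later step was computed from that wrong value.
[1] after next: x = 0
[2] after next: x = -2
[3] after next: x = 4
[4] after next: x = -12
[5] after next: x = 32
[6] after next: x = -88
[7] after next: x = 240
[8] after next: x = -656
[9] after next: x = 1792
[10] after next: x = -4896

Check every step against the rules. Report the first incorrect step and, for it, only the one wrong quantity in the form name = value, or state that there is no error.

no error

1. x = -2*(-1) + (2)*(-1) + (0) = 0 (exactly as logged)
2. x = -2*(0) + (2)*(-1) + (0) = -2 (agrees with the transcript)
3. x = -2*(-2) + (2)*(0) + (0) = 4 (no discrepancy)
4. x = -2*(4) + (2)*(-2) + (0) = -12 (verified)
5. x = -2*(-12) + (2)*(4) + (0) = 32 (confirmed correct)
6. x = -2*(32) + (2)*(-12) + (0) = -88 (same as recorded)
7. x = -2*(-88) + (2)*(32) + (0) = 240 (no discrepancy)
8. x = -2*(240) + (2)*(-88) + (0) = -656 (consistent with the transcript)
9. x = -2*(-656) + (2)*(240) + (0) = 1792 (in agreement)
10. x = -2*(1792) + (2)*(-656) + (0) = -4896 (exactly as logged)
Each recorded entry agrees with the recomputation.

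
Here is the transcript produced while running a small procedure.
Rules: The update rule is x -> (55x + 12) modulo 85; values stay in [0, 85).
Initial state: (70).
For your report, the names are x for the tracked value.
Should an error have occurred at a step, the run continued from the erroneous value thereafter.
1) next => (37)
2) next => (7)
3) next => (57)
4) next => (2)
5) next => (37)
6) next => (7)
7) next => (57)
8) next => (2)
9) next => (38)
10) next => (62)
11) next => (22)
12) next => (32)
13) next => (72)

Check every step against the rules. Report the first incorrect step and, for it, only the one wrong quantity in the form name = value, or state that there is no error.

Recomputing the run from the initial state:
step 1: x = 37
step 2: x = 7
step 3: x = 57
step 4: x = 2
step 5: x = 37
step 6: x = 7
step 7: x = 57
step 8: x = 2
step 9: x = 37
step 10: x = 7
step 11: x = 57
step 12: x = 2
step 13: x = 37
The first disagreement with the transcript is at step 9, where the value should be x = 37.

step 9, x = 37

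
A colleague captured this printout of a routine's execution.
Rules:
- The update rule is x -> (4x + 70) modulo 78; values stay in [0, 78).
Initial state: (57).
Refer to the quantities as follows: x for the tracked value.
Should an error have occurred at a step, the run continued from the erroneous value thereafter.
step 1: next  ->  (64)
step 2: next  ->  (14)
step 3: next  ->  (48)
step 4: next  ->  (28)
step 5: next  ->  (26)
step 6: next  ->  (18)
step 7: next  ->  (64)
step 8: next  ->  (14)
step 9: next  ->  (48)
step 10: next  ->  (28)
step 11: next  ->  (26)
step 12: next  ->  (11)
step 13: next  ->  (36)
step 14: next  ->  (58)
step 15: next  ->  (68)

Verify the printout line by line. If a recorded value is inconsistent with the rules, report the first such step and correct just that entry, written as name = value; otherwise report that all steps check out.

step 1: x = (4*57 + 70) mod 78 = 64 -> in agreement
step 2: x = (4*64 + 70) mod 78 = 14 -> checks out
step 3: x = (4*14 + 70) mod 78 = 48 -> in agreement
step 4: x = (4*48 + 70) mod 78 = 28 -> consistent with the printout
step 5: x = (4*28 + 70) mod 78 = 26 -> agrees with the printout
step 6: x = (4*26 + 70) mod 78 = 18 -> no discrepancy
step 7: x = (4*18 + 70) mod 78 = 64 -> verified
step 8: x = (4*64 + 70) mod 78 = 14 -> same as recorded
step 9: x = (4*14 + 70) mod 78 = 48 -> verified
step 10: x = (4*48 + 70) mod 78 = 28 -> matches
step 11: x = (4*28 + 70) mod 78 = 26 -> verified
step 12: x = (4*26 + 70) mod 78 = 18 -> the recorded entry deviates here
Conclusion: step 12 carries the first error; the entry should be x = 18.

step 12, x = 18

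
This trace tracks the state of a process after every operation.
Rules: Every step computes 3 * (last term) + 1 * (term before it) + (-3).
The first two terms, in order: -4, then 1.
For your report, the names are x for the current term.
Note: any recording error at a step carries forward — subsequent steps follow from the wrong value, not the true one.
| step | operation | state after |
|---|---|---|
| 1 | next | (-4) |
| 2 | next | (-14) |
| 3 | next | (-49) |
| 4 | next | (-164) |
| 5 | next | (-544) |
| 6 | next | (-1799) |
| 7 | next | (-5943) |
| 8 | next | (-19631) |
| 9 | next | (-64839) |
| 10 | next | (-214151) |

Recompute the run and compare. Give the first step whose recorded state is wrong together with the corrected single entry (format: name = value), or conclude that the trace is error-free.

step 1: x = 3*(1) + (1)*(-4) + (-3) = -4 -> in agreement
step 2: x = 3*(-4) + (1)*(1) + (-3) = -14 -> consistent with the trace
step 3: x = 3*(-14) + (1)*(-4) + (-3) = -49 -> matches
step 4: x = 3*(-49) + (1)*(-14) + (-3) = -164 -> confirmed correct
step 5: x = 3*(-164) + (1)*(-49) + (-3) = -544 -> in agreement
step 6: x = 3*(-544) + (1)*(-164) + (-3) = -1799 -> confirmed correct
step 7: x = 3*(-1799) + (1)*(-544) + (-3) = -5944 -> the entry is off here
First deviation found at step 7; the corrected entry is x = -5944.

step 7, x = -5944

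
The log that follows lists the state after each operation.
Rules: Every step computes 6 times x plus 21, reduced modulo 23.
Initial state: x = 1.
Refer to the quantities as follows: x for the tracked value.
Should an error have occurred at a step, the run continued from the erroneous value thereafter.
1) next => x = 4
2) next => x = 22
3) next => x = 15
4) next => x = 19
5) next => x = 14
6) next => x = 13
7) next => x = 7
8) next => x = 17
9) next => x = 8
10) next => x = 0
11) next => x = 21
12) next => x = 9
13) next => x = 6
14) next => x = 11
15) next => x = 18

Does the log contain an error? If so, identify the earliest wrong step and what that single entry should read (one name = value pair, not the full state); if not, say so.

step 5, x = 20

1. x = (6*1 + 21) mod 23 = 4 (checks out)
2. x = (6*4 + 21) mod 23 = 22 (exactly as logged)
3. x = (6*22 + 21) mod 23 = 15 (consistent with the log)
4. x = (6*15 + 21) mod 23 = 19 (consistent with the log)
5. x = (6*19 + 21) mod 23 = 20 (a discrepancy with the log)
First deviation found at step 5; the corrected entry is x = 20.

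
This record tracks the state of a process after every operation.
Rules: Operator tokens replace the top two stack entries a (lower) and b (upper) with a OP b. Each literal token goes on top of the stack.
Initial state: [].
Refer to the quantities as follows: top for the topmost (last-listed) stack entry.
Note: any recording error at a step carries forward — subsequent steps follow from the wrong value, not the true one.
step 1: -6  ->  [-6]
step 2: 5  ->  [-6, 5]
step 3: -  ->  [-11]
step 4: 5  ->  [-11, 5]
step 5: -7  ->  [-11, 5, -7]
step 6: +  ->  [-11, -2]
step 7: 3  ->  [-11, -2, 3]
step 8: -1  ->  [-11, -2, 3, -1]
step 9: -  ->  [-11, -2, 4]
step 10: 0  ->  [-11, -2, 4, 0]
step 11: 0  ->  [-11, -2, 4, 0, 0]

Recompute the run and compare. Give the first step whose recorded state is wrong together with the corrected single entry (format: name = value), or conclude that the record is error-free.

no error

Recomputing the run from the initial state:
step 1: [-6]
step 2: [-6, 5]
step 3: [-11]
step 4: [-11, 5]
step 5: [-11, 5, -7]
step 6: [-11, -2]
step 7: [-11, -2, 3]
step 8: [-11, -2, 3, -1]
step 9: [-11, -2, 4]
step 10: [-11, -2, 4, 0]
step 11: [-11, -2, 4, 0, 0]
This matches the record at every step.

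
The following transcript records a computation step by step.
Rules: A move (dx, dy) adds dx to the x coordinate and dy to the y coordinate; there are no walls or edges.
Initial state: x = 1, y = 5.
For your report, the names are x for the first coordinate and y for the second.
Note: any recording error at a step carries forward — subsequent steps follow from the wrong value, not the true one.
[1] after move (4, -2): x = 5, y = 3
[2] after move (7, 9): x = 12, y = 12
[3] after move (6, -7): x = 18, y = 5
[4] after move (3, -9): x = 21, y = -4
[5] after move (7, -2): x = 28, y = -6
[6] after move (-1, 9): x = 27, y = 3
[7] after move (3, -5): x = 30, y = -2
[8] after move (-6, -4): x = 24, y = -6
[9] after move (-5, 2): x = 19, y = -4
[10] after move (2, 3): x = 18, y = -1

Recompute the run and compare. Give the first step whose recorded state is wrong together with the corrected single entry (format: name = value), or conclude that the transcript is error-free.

step 1: x = 1 + (4) = 5, y = 5 + (-2) = 3 -> same as recorded
step 2: x = 5 + (7) = 12, y = 3 + (9) = 12 -> consistent with the transcript
step 3: x = 12 + (6) = 18, y = 12 + (-7) = 5 -> agrees with the transcript
step 4: x = 18 + (3) = 21, y = 5 + (-9) = -4 -> checks out
step 5: x = 21 + (7) = 28, y = -4 + (-2) = -6 -> agrees with the transcript
step 6: x = 28 + (-1) = 27, y = -6 + (9) = 3 -> same as recorded
step 7: x = 27 + (3) = 30, y = 3 + (-5) = -2 -> exactly as logged
step 8: x = 30 + (-6) = 24, y = -2 + (-4) = -6 -> verified
step 9: x = 24 + (-5) = 19, y = -6 + (2) = -4 -> same as recorded
step 10: x = 19 + (2) = 21, y = -4 + (3) = -1 -> a discrepancy with the transcript
The earliest wrong entry is at step 10: it should read x = 21.

step 10, x = 21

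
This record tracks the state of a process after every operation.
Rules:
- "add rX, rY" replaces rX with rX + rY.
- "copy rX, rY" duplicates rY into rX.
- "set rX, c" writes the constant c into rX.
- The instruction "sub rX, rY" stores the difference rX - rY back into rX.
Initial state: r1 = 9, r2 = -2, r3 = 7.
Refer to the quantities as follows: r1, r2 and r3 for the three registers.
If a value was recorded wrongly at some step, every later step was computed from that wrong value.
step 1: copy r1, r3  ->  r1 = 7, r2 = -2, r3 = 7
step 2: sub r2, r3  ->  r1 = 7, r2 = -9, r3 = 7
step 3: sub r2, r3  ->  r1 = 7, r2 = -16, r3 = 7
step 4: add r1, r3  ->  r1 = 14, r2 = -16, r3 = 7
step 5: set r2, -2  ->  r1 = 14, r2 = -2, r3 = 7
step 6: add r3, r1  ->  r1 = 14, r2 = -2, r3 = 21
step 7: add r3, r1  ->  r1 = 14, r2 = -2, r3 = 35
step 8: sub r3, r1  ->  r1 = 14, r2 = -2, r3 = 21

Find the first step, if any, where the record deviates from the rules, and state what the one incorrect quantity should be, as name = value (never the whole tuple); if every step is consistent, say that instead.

no error

step 1: r1 = 7 -> confirmed correct
step 2: r2 = -2 - 7 = -9 -> verified
step 3: r2 = -9 - 7 = -16 -> exactly as logged
step 4: r1 = 7 + 7 = 14 -> verified
step 5: r2 = -2 -> matches
step 6: r3 = 7 + 14 = 21 -> in agreement
step 7: r3 = 21 + 14 = 35 -> consistent with the record
step 8: r3 = 35 - 14 = 21 -> in agreement
Nothing is out of place; the run is error-free.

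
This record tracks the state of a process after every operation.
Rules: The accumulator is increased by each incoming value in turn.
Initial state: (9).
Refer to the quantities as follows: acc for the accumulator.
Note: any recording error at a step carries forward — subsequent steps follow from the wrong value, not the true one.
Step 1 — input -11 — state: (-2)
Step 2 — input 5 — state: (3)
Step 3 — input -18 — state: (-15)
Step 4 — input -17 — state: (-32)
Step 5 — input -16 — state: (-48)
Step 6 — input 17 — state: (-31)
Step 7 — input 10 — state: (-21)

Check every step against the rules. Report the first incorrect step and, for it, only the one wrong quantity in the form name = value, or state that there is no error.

no error

Step 1: acc = 9 + -11 = -2 — checks out.
Step 2: acc = -2 + 5 = 3 — agrees with the record.
Step 3: acc = 3 + -18 = -15 — confirmed correct.
Step 4: acc = -15 + -17 = -32 — consistent with the record.
Step 5: acc = -32 + -16 = -48 — in agreement.
Step 6: acc = -48 + 17 = -31 — agrees with the record.
Step 7: acc = -31 + 10 = -21 — in agreement.
Nothing is out of place; the run is error-free.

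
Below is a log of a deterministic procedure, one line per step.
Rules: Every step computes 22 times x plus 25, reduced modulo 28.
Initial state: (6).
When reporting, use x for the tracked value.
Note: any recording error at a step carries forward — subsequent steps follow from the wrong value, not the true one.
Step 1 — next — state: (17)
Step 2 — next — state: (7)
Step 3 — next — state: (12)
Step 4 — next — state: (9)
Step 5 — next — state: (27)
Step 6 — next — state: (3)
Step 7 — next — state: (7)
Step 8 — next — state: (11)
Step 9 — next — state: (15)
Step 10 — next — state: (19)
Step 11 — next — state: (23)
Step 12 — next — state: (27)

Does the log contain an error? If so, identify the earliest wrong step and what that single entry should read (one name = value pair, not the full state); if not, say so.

step 3, x = 11

Recomputing the run from the initial state:
step 1: x = 17
step 2: x = 7
step 3: x = 11
step 4: x = 15
step 5: x = 19
step 6: x = 23
step 7: x = 27
step 8: x = 3
step 9: x = 7
step 10: x = 11
step 11: x = 15
step 12: x = 19
The first disagreement with the log is at step 3, where the value should be x = 11.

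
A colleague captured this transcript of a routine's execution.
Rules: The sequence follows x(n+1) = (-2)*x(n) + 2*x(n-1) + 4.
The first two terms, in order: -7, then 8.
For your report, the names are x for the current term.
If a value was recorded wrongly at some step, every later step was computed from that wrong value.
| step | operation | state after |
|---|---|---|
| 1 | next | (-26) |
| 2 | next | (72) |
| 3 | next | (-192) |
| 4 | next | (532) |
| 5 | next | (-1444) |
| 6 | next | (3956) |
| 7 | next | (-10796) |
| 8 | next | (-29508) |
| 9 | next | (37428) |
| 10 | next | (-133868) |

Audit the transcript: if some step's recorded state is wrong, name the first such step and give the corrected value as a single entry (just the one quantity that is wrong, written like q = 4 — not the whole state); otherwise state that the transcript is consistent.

step 8, x = 29508

step 1: x = -2*(8) + (2)*(-7) + (4) = -26 -> consistent with the transcript
step 2: x = -2*(-26) + (2)*(8) + (4) = 72 -> exactly as logged
step 3: x = -2*(72) + (2)*(-26) + (4) = -192 -> verified
step 4: x = -2*(-192) + (2)*(72) + (4) = 532 -> consistent with the transcript
step 5: x = -2*(532) + (2)*(-192) + (4) = -1444 -> checks out
step 6: x = -2*(-1444) + (2)*(532) + (4) = 3956 -> no discrepancy
step 7: x = -2*(3956) + (2)*(-1444) + (4) = -10796 -> verified
step 8: x = -2*(-10796) + (2)*(3956) + (4) = 29508 -> not what was recorded
First deviation found at step 8; the corrected entry is x = 29508.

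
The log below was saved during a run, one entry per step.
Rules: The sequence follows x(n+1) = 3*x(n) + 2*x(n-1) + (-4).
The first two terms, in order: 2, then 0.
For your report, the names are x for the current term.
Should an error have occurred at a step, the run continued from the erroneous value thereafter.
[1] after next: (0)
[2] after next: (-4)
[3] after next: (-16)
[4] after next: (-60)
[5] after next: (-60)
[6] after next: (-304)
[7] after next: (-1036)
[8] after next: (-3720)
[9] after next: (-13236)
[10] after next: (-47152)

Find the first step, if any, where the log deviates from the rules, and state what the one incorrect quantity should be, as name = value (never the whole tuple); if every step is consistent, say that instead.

step 5, x = -216

Recomputing the run from the initial state:
step 1: x = 0
step 2: x = -4
step 3: x = -16
step 4: x = -60
step 5: x = -216
step 6: x = -772
step 7: x = -2752
step 8: x = -9804
step 9: x = -34920
step 10: x = -124372
The first disagreement with the log is at step 5, where the value should be x = -216.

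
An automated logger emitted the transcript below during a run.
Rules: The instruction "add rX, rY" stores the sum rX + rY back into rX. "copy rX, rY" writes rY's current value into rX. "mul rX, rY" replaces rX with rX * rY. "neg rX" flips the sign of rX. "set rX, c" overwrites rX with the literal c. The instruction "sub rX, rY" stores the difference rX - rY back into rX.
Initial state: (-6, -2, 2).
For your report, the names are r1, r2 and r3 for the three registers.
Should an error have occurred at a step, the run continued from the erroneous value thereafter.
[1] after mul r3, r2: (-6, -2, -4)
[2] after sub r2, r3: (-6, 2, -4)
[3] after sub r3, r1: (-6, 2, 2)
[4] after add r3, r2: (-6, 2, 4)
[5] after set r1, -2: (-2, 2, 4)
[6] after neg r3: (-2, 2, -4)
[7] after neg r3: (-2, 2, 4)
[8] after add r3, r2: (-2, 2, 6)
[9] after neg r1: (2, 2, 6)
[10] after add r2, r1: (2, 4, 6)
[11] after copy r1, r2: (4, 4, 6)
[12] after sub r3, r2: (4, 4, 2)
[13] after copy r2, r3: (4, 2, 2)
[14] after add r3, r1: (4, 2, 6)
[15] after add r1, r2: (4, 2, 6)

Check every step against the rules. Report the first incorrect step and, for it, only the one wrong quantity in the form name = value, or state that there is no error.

step 15, r1 = 6

Recomputing the run from the initial state:
step 1: r1 = -6, r2 = -2, r3 = -4
step 2: r1 = -6, r2 = 2, r3 = -4
step 3: r1 = -6, r2 = 2, r3 = 2
step 4: r1 = -6, r2 = 2, r3 = 4
step 5: r1 = -2, r2 = 2, r3 = 4
step 6: r1 = -2, r2 = 2, r3 = -4
step 7: r1 = -2, r2 = 2, r3 = 4
step 8: r1 = -2, r2 = 2, r3 = 6
step 9: r1 = 2, r2 = 2, r3 = 6
step 10: r1 = 2, r2 = 4, r3 = 6
step 11: r1 = 4, r2 = 4, r3 = 6
step 12: r1 = 4, r2 = 4, r3 = 2
step 13: r1 = 4, r2 = 2, r3 = 2
step 14: r1 = 4, r2 = 2, r3 = 6
step 15: r1 = 6, r2 = 2, r3 = 6
The first disagreement with the transcript is at step 15, where the value should be r1 = 6.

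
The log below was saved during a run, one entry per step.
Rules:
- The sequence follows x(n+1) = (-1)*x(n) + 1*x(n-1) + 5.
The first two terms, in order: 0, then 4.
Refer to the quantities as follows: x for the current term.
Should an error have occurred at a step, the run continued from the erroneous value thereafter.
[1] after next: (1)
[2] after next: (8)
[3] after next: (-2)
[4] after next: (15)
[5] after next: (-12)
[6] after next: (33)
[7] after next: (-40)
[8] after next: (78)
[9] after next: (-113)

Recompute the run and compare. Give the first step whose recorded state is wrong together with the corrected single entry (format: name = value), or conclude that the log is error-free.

Recomputing the run from the initial state:
step 1: x = 1
step 2: x = 8
step 3: x = -2
step 4: x = 15
step 5: x = -12
step 6: x = 32
step 7: x = -39
step 8: x = 76
step 9: x = -110
The first disagreement with the log is at step 6, where the value should be x = 32.

step 6, x = 32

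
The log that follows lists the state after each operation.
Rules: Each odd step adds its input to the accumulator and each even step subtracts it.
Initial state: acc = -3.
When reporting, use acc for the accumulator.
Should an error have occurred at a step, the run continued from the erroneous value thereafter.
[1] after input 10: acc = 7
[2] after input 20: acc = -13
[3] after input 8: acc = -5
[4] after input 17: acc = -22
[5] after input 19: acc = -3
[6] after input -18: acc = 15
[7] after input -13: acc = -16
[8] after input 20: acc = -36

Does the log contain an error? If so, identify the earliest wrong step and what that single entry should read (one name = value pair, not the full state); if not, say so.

1. acc = -3 + 10 = 7 (exactly as logged)
2. acc = 7 - 20 = -13 (same as recorded)
3. acc = -13 + 8 = -5 (no discrepancy)
4. acc = -5 - 17 = -22 (agrees with the log)
5. acc = -22 + 19 = -3 (same as recorded)
6. acc = -3 - -18 = 15 (confirmed correct)
7. acc = 15 + -13 = 2 (a discrepancy with the log)
So the first discrepancy is step 7, where the right value is acc = 2.

step 7, acc = 2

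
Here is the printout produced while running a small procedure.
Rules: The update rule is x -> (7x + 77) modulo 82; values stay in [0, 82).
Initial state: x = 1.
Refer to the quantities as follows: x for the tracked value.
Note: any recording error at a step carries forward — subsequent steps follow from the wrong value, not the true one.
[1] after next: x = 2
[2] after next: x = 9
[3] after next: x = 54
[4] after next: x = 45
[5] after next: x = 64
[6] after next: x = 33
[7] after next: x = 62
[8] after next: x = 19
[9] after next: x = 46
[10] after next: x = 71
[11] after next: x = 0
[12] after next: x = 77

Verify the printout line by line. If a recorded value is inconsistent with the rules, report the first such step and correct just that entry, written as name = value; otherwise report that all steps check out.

step 1: x = (7*1 + 77) mod 82 = 2 -> checks out
step 2: x = (7*2 + 77) mod 82 = 9 -> matches
step 3: x = (7*9 + 77) mod 82 = 58 -> the entry is off here
Step 3 is the first one off; corrected, x = 58.

step 3, x = 58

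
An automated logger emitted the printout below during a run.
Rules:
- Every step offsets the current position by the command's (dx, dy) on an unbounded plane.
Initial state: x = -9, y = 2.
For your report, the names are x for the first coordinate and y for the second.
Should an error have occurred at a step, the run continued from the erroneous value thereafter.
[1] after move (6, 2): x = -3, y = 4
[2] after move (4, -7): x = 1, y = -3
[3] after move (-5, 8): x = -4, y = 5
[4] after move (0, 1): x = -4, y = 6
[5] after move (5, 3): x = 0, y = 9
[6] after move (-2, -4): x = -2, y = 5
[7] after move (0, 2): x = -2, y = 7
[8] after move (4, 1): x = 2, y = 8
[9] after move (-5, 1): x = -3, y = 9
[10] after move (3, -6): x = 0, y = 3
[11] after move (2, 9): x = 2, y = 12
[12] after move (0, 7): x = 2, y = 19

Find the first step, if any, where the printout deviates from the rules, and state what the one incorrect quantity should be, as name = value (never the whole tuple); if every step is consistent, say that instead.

step 5, x = 1

step 1: x = -9 + (6) = -3, y = 2 + (2) = 4 -> same as recorded
step 2: x = -3 + (4) = 1, y = 4 + (-7) = -3 -> matches
step 3: x = 1 + (-5) = -4, y = -3 + (8) = 5 -> consistent with the printout
step 4: x = -4 + (0) = -4, y = 5 + (1) = 6 -> confirmed correct
step 5: x = -4 + (5) = 1, y = 6 + (3) = 9 -> a discrepancy with the printout
First incorrect step: 5; the correct value is x = 1.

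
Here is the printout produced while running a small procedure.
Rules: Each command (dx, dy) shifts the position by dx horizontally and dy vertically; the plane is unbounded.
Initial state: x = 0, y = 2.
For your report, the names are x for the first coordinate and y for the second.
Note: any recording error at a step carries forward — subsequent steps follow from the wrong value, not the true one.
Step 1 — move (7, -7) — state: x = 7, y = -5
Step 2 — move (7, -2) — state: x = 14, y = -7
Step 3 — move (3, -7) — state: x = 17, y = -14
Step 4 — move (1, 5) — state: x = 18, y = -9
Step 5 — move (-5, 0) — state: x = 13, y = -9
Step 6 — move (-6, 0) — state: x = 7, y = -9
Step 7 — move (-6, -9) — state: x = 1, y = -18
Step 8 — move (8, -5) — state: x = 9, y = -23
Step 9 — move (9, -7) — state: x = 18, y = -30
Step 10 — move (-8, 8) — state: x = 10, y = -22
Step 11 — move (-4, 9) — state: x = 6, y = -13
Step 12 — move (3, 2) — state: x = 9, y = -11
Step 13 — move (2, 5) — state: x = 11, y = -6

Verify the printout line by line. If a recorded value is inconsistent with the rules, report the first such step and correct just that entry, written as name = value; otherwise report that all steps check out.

step 1: x = 0 + (7) = 7, y = 2 + (-7) = -5 -> same as recorded
step 2: x = 7 + (7) = 14, y = -5 + (-2) = -7 -> exactly as logged
step 3: x = 14 + (3) = 17, y = -7 + (-7) = -14 -> same as recorded
step 4: x = 17 + (1) = 18, y = -14 + (5) = -9 -> no discrepancy
step 5: x = 18 + (-5) = 13, y = -9 + (0) = -9 -> agrees with the printout
step 6: x = 13 + (-6) = 7, y = -9 + (0) = -9 -> checks out
step 7: x = 7 + (-6) = 1, y = -9 + (-9) = -18 -> consistent with the printout
step 8: x = 1 + (8) = 9, y = -18 + (-5) = -23 -> same as recorded
step 9: x = 9 + (9) = 18, y = -23 + (-7) = -30 -> in agreement
step 10: x = 18 + (-8) = 10, y = -30 + (8) = -22 -> checks out
step 11: x = 10 + (-4) = 6, y = -22 + (9) = -13 -> exactly as logged
step 12: x = 6 + (3) = 9, y = -13 + (2) = -11 -> verified
step 13: x = 9 + (2) = 11, y = -11 + (5) = -6 -> same as recorded
Every step is consistent.

no error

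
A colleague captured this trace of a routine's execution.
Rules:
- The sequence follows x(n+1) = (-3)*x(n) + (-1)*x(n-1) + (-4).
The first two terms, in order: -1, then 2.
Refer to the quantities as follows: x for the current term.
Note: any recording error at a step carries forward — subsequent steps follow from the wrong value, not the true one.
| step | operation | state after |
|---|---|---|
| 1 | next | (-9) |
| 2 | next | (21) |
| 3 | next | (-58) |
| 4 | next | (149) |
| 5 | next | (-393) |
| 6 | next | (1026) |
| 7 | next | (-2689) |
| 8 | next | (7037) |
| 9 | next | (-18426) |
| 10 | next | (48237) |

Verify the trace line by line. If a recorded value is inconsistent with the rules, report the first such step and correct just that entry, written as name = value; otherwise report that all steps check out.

no error

Step 1: x = -3*(2) + (-1)*(-1) + (-4) = -9 — matches.
Step 2: x = -3*(-9) + (-1)*(2) + (-4) = 21 — no discrepancy.
Step 3: x = -3*(21) + (-1)*(-9) + (-4) = -58 — verified.
Step 4: x = -3*(-58) + (-1)*(21) + (-4) = 149 — exactly as logged.
Step 5: x = -3*(149) + (-1)*(-58) + (-4) = -393 — confirmed correct.
Step 6: x = -3*(-393) + (-1)*(149) + (-4) = 1026 — consistent with the trace.
Step 7: x = -3*(1026) + (-1)*(-393) + (-4) = -2689 — in agreement.
Step 8: x = -3*(-2689) + (-1)*(1026) + (-4) = 7037 — confirmed correct.
Step 9: x = -3*(7037) + (-1)*(-2689) + (-4) = -18426 — exactly as logged.
Step 10: x = -3*(-18426) + (-1)*(7037) + (-4) = 48237 — consistent with the trace.
All entries verified; no error found.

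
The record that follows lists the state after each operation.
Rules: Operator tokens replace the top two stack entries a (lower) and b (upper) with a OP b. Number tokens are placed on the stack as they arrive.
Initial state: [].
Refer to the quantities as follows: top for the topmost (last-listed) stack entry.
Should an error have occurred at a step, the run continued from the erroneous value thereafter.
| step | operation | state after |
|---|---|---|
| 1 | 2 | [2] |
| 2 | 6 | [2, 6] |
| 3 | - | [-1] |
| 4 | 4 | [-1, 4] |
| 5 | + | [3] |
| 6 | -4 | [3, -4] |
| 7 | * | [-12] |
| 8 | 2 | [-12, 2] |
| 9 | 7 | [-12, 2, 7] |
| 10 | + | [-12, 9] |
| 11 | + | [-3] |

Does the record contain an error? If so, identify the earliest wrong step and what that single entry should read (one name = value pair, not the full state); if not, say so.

Recomputing the run from the initial state:
step 1: [2]
step 2: [2, 6]
step 3: [-4]
step 4: [-4, 4]
step 5: [0]
step 6: [0, -4]
step 7: [0]
step 8: [0, 2]
step 9: [0, 2, 7]
step 10: [0, 9]
step 11: [9]
The first disagreement with the record is at step 3, where the value should be top = -4.

step 3, top = -4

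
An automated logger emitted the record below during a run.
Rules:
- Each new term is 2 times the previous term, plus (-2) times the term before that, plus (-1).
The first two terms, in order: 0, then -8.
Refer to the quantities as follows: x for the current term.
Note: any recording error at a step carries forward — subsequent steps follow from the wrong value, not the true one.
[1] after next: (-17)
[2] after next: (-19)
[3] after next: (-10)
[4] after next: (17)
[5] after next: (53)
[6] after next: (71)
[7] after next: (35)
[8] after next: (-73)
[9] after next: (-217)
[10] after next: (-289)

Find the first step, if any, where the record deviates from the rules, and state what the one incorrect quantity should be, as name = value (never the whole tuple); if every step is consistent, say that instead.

Step 1: x = 2*(-8) + (-2)*(0) + (-1) = -17 — no discrepancy.
Step 2: x = 2*(-17) + (-2)*(-8) + (-1) = -19 — matches.
Step 3: x = 2*(-19) + (-2)*(-17) + (-1) = -5 — the record disagrees here.
So the first discrepancy is step 3, where the right value is x = -5.

step 3, x = -5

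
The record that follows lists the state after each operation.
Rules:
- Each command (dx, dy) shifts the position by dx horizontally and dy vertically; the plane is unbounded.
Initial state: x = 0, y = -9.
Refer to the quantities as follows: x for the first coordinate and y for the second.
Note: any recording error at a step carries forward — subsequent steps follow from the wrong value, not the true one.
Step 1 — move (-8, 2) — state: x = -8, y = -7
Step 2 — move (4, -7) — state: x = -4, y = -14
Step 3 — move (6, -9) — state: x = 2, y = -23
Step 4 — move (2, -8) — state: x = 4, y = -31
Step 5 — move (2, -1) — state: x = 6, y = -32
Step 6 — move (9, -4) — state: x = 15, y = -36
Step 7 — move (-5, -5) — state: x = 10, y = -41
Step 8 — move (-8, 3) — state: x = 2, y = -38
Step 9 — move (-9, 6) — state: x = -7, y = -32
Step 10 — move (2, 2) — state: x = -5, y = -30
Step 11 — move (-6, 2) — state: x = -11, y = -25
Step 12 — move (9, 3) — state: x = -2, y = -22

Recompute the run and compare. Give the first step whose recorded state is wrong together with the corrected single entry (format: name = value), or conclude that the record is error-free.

1. x = 0 + (-8) = -8, y = -9 + (2) = -7 (no discrepancy)
2. x = -8 + (4) = -4, y = -7 + (-7) = -14 (agrees with the record)
3. x = -4 + (6) = 2, y = -14 + (-9) = -23 (agrees with the record)
4. x = 2 + (2) = 4, y = -23 + (-8) = -31 (same as recorded)
5. x = 4 + (2) = 6, y = -31 + (-1) = -32 (confirmed correct)
6. x = 6 + (9) = 15, y = -32 + (-4) = -36 (agrees with the record)
7. x = 15 + (-5) = 10, y = -36 + (-5) = -41 (no discrepancy)
8. x = 10 + (-8) = 2, y = -41 + (3) = -38 (matches)
9. x = 2 + (-9) = -7, y = -38 + (6) = -32 (agrees with the record)
10. x = -7 + (2) = -5, y = -32 + (2) = -30 (verified)
11. x = -5 + (-6) = -11, y = -30 + (2) = -28 (first mismatch against the record)
The audit stops at step 11: the recorded entry is wrong and should be y = -28.

step 11, y = -28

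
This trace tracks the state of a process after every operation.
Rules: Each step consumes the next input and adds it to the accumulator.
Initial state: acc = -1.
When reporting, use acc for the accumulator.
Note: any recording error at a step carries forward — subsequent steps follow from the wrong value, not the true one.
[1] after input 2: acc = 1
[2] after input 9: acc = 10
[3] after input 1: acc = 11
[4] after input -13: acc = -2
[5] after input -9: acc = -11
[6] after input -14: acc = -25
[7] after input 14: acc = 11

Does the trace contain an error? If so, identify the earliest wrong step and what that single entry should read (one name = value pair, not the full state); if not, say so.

step 7, acc = -11

1. acc = -1 + 2 = 1 (exactly as logged)
2. acc = 1 + 9 = 10 (exactly as logged)
3. acc = 10 + 1 = 11 (in agreement)
4. acc = 11 + -13 = -2 (verified)
5. acc = -2 + -9 = -11 (exactly as logged)
6. acc = -11 + -14 = -25 (exactly as logged)
7. acc = -25 + 14 = -11 (the entry is off here)
Conclusion: step 7 carries the first error; the entry should be acc = -11.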